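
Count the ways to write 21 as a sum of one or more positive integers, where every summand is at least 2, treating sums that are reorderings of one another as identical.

There are 165 such partitions.

165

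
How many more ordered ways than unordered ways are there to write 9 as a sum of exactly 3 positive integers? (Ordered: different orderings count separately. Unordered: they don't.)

21

Ordered (compositions into 3 parts): C(8,2) = 28.
Partitions of 9 into exactly 3 parts: 7.
Difference: 28 − 7 = 21.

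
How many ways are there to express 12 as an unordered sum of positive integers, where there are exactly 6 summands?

11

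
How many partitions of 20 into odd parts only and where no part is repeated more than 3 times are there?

27

There are too many to list fully; the first 12 (by largest part) are:
19,1
17,3
17,1,1,1
15,5
15,3,1,1
13,7
13,5,1,1
13,3,3,1
11,9
11,7,1,1
11,5,3,1
11,3,3,3
…and 15 more, for 27 total.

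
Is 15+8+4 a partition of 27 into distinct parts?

The parts sum to 27, and the condition 'all summands are distinct' holds.

Yes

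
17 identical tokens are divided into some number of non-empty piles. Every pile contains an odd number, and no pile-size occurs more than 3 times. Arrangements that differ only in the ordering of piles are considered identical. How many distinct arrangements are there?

18

Listing the qualifying partitions of 17:
17
15,1,1
13,3,1
11,5,1
11,3,3
11,3,1,1,1
9,7,1
9,5,3
9,5,1,1,1
9,3,3,1,1
7,7,3
7,7,1,1,1
7,5,5
7,5,3,1,1
7,3,3,3,1
5,5,5,1,1
5,5,3,3,1
5,3,3,3,1,1,1
That's 18 in total.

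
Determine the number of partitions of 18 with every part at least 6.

6

The partitions of 18 that satisfy the conditions:
18
12 + 6
11 + 7
10 + 8
9 + 9
6 + 6 + 6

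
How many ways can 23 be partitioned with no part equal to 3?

Enumerating by decreasing first part gives 628 partitions in all.

628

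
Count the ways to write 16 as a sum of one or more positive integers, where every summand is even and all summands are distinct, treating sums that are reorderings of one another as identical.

They are:
16
14, 2
12, 4
10, 6
10, 4, 2
8, 6, 2
Counting gives 6.

6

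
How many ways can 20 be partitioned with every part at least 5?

13

Listing the qualifying partitions of 20:
20
5+15
6+14
7+13
8+12
9+11
10+10
5+5+10
5+6+9
5+7+8
6+6+8
6+7+7
5+5+5+5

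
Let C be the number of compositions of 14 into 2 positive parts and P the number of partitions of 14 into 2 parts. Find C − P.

Compositions: C(13,1) = 13.
Partitions of 14 into exactly 2 parts: 7.
Difference: 13 − 7 = 6.

6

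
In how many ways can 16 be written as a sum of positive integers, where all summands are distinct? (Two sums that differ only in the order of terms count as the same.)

There are too many to list fully; the first 12 (by largest part) are:
16
15, 1
14, 2
13, 3
13, 2, 1
12, 4
12, 3, 1
11, 5
11, 4, 1
11, 3, 2
10, 6
10, 5, 1
…and 20 more, for 32 total.

32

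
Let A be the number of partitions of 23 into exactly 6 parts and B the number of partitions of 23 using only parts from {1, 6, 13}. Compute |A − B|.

Partitions of 23 into exactly 6 parts: 163.
Partitions of 23 using only parts from {1, 6, 13}: 6.
|163 − 6| = 157.

157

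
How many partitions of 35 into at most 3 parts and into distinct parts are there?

Counting exhaustively, 103 partitions satisfy the conditions.

103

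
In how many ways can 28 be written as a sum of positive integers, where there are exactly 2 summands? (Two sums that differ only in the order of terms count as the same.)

14

Listing the qualifying partitions of 28:
27, 1
26, 2
25, 3
24, 4
23, 5
22, 6
21, 7
20, 8
19, 9
18, 10
17, 11
16, 12
15, 13
14, 14
Counting gives 14.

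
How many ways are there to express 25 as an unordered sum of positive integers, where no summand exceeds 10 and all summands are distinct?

There are too many to list fully; the first 12 (by largest part) are:
6 + 9 + 10
1 + 5 + 9 + 10
2 + 4 + 9 + 10
1 + 2 + 3 + 9 + 10
7 + 8 + 10
1 + 6 + 8 + 10
2 + 5 + 8 + 10
3 + 4 + 8 + 10
1 + 2 + 4 + 8 + 10
2 + 6 + 7 + 10
3 + 5 + 7 + 10
1 + 2 + 5 + 7 + 10
…and 27 more, for 39 total.

39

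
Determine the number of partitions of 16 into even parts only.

Listing the qualifying partitions of 16:
16
14 + 2
12 + 4
12 + 2 + 2
10 + 6
10 + 4 + 2
10 + 2 + 2 + 2
8 + 8
8 + 6 + 2
8 + 4 + 4
8 + 4 + 2 + 2
8 + 2 + 2 + 2 + 2
6 + 6 + 4
6 + 6 + 2 + 2
6 + 4 + 4 + 2
6 + 4 + 2 + 2 + 2
6 + 2 + 2 + 2 + 2 + 2
4 + 4 + 4 + 4
4 + 4 + 4 + 2 + 2
4 + 4 + 2 + 2 + 2 + 2
4 + 2 + 2 + 2 + 2 + 2 + 2
2 + 2 + 2 + 2 + 2 + 2 + 2 + 2
That's 22 in total.

22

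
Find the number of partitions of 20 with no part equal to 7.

526

Enumerating by decreasing first part gives 526 partitions in all.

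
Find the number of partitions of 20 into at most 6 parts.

There are 282 such partitions.

282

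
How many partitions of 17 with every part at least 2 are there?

66

A partial list (first 12 by largest part):
17
15+2
14+3
13+4
13+2+2
12+5
12+3+2
11+6
11+4+2
11+3+3
11+2+2+2
10+7
…and 54 more, for 66 total.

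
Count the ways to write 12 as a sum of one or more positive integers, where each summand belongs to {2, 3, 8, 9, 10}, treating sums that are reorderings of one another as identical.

6

The partitions of 12 that satisfy the conditions:
2+10
3+9
2+2+8
3+3+3+3
2+2+2+3+3
2+2+2+2+2+2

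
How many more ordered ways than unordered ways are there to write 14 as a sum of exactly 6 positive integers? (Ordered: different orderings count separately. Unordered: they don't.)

Compositions: C(13,5) = 1287.
Partitions of 14 into exactly 6 parts: 20.
Difference: 1287 − 20 = 1267.

1267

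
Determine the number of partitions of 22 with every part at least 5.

The partitions of 22 that satisfy the conditions:
22
17 + 5
16 + 6
15 + 7
14 + 8
13 + 9
12 + 10
12 + 5 + 5
11 + 11
11 + 6 + 5
10 + 7 + 5
10 + 6 + 6
9 + 8 + 5
9 + 7 + 6
8 + 8 + 6
8 + 7 + 7
7 + 5 + 5 + 5
6 + 6 + 5 + 5
That's 18 in total.

18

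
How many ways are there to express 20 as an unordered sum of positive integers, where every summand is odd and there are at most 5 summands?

20

The partitions of 20 that satisfy the conditions:
19,1
17,3
17,1,1,1
15,5
15,3,1,1
13,7
13,5,1,1
13,3,3,1
11,9
11,7,1,1
11,5,3,1
11,3,3,3
9,9,1,1
9,7,3,1
9,5,5,1
9,5,3,3
7,7,5,1
7,7,3,3
7,5,5,3
5,5,5,5
That's 20 in total.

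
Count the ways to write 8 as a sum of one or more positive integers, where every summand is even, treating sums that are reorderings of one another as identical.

The partitions of 8 that satisfy the conditions:
8
6 + 2
4 + 4
4 + 2 + 2
2 + 2 + 2 + 2

5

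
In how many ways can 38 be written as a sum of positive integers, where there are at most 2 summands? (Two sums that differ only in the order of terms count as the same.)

They are:
38
37,1
36,2
35,3
34,4
33,5
32,6
31,7
30,8
29,9
28,10
27,11
26,12
25,13
24,14
23,15
22,16
21,17
20,18
19,19
That's 20 in total.

20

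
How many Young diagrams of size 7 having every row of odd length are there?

5

Listing the qualifying partitions of 7:
7
5, 1, 1
3, 3, 1
3, 1, 1, 1, 1
1, 1, 1, 1, 1, 1, 1
That's 5 in total.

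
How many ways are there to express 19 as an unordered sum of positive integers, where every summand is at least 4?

Listing the qualifying partitions of 19:
19
15+4
14+5
13+6
12+7
11+8
11+4+4
10+9
10+5+4
9+6+4
9+5+5
8+7+4
8+6+5
7+7+5
7+6+6
7+4+4+4
6+5+4+4
5+5+5+4

18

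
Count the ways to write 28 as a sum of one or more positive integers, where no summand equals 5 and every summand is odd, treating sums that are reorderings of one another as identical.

A full systematic count gives 118.

118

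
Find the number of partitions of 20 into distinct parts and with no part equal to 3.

40

A partial list (first 12 by largest part):
20
1 + 19
2 + 18
1 + 2 + 17
4 + 16
5 + 15
1 + 4 + 15
6 + 14
1 + 5 + 14
2 + 4 + 14
7 + 13
1 + 6 + 13
…and 28 more, for 40 total.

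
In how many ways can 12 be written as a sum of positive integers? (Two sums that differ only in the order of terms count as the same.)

Counting exhaustively, 77 partitions satisfy the conditions.

77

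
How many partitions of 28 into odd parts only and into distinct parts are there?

16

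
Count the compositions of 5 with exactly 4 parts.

4

By stars and bars with positive parts, the count is C(4,3) = 4.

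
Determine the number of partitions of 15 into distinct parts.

A partial list (first 12 by largest part):
15
14 + 1
13 + 2
12 + 3
12 + 2 + 1
11 + 4
11 + 3 + 1
10 + 5
10 + 4 + 1
10 + 3 + 2
9 + 6
9 + 5 + 1
…and 15 more, for 27 total.

27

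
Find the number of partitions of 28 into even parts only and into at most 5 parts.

70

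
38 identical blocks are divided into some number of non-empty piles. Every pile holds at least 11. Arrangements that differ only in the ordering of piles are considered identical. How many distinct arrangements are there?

Enumerating:
38
27, 11
26, 12
25, 13
24, 14
23, 15
22, 16
21, 17
20, 18
19, 19
16, 11, 11
15, 12, 11
14, 13, 11
14, 12, 12
13, 13, 12
Counting gives 15.

15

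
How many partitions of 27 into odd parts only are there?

Counting exhaustively, 192 partitions satisfy the conditions.

192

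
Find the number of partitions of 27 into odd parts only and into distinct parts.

Listing the qualifying partitions of 27:
27
23 + 3 + 1
21 + 5 + 1
19 + 7 + 1
19 + 5 + 3
17 + 9 + 1
17 + 7 + 3
15 + 11 + 1
15 + 9 + 3
15 + 7 + 5
13 + 11 + 3
13 + 9 + 5
11 + 9 + 7
11 + 7 + 5 + 3 + 1
Counting gives 14.

14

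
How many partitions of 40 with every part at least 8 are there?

A partial list (first 12 by largest part):
40
32, 8
31, 9
30, 10
29, 11
28, 12
27, 13
26, 14
25, 15
24, 16
24, 8, 8
23, 17
…and 48 more, for 60 total.

60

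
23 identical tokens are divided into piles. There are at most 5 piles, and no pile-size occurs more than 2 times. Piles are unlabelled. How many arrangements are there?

A full systematic count gives 247.

247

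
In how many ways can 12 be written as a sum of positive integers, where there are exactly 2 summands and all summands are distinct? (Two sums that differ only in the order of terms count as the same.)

5

The partitions of 12 that satisfy the conditions:
11, 1
10, 2
9, 3
8, 4
7, 5
Counting gives 5.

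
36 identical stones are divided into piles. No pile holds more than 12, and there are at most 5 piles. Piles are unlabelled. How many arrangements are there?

212

Enumerating by decreasing first part gives 212 partitions in all.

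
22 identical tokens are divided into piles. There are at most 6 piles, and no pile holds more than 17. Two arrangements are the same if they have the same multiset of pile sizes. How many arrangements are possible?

Systematic enumeration (by largest part, then next-largest, …) yields 379.

379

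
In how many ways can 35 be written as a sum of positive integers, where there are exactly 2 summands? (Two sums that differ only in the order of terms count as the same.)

17

They are:
1 + 34
2 + 33
3 + 32
4 + 31
5 + 30
6 + 29
7 + 28
8 + 27
9 + 26
10 + 25
11 + 24
12 + 23
13 + 22
14 + 21
15 + 20
16 + 19
17 + 18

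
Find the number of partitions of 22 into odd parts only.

89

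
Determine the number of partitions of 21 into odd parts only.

76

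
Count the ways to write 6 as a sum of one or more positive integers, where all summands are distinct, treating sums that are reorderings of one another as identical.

They are:
6
5+1
4+2
3+2+1
That's 4 in total.

4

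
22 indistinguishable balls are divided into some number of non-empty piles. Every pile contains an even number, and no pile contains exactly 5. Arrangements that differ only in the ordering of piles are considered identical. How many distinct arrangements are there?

56

There are too many to list fully; the first 12 (by largest part) are:
22
20,2
18,4
18,2,2
16,6
16,4,2
16,2,2,2
14,8
14,6,2
14,4,4
14,4,2,2
14,2,2,2,2
…and 44 more, for 56 total.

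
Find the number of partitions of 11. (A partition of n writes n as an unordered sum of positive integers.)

There are too many to list fully; the first 12 (by largest part) are:
11
10, 1
9, 2
9, 1, 1
8, 3
8, 2, 1
8, 1, 1, 1
7, 4
7, 3, 1
7, 2, 2
7, 2, 1, 1
7, 1, 1, 1, 1
…and 44 more, for 56 total.

56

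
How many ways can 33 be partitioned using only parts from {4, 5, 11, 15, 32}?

Listing the qualifying partitions of 33:
15+5+5+4+4
11+11+11
11+5+5+4+4+4
5+5+5+5+5+4+4
5+4+4+4+4+4+4+4
That's 5 in total.

5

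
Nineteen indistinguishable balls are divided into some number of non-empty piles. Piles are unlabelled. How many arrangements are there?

Enumerating by decreasing first part gives 490 partitions in all.

490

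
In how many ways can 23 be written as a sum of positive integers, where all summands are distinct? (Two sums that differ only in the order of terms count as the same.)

There are 104 such partitions.

104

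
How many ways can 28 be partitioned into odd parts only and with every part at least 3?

30

A partial list (first 12 by largest part):
25 + 3
23 + 5
21 + 7
19 + 9
19 + 3 + 3 + 3
17 + 11
17 + 5 + 3 + 3
15 + 13
15 + 7 + 3 + 3
15 + 5 + 5 + 3
13 + 9 + 3 + 3
13 + 7 + 5 + 3
…and 18 more, for 30 total.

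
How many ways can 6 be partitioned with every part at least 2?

4

Listing the qualifying partitions of 6:
6
2+4
3+3
2+2+2
That's 4 in total.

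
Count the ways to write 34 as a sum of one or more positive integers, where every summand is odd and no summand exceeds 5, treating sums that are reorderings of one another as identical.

There are too many to list fully; the first 12 (by largest part) are:
1+3+5+5+5+5+5+5
1+1+1+1+5+5+5+5+5+5
3+3+3+5+5+5+5+5
1+1+1+3+3+5+5+5+5+5
1+1+1+1+1+1+3+5+5+5+5+5
1+1+1+1+1+1+1+1+1+5+5+5+5+5
1+1+3+3+3+3+5+5+5+5
1+1+1+1+1+3+3+3+5+5+5+5
1+1+1+1+1+1+1+1+3+3+5+5+5+5
1+1+1+1+1+1+1+1+1+1+1+3+5+5+5+5
1+1+1+1+1+1+1+1+1+1+1+1+1+1+5+5+5+5
1+3+3+3+3+3+3+5+5+5
…and 37 more, for 49 total.

49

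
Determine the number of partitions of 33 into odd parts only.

There are 448 such partitions.

448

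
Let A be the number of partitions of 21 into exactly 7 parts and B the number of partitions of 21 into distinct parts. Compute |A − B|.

Partitions of 21 into exactly 7 parts: 105.
Partitions of 21 into distinct parts: 76.
|105 − 76| = 29.

29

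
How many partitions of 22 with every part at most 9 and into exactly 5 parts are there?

There are too many to list fully; the first 12 (by largest part) are:
9+9+2+1+1
9+8+3+1+1
9+8+2+2+1
9+7+4+1+1
9+7+3+2+1
9+7+2+2+2
9+6+5+1+1
9+6+4+2+1
9+6+3+3+1
9+6+3+2+2
9+5+5+2+1
9+5+4+3+1
…and 54 more, for 66 total.

66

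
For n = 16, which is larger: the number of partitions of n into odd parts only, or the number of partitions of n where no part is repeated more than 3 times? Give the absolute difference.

100

Partitions of 16 into odd parts only: 32.
Partitions of 16 where no part is repeated more than 3 times: 132.
|32 − 132| = 100.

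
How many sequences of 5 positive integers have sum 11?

Place 4 bars in the 10 internal gaps of a row of 11 dots: C(10,4) = 210.

210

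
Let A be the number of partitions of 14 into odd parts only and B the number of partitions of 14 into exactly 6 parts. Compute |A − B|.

Partitions of 14 into odd parts only: 22.
Partitions of 14 into exactly 6 parts: 20.
|22 − 20| = 2.

2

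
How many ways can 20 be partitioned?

627

Systematic enumeration (by largest part, then next-largest, …) yields 627.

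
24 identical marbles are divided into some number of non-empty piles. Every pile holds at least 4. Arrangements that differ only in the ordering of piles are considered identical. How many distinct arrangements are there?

50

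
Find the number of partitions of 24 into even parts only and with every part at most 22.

76

Direct enumeration gives 76 partitions.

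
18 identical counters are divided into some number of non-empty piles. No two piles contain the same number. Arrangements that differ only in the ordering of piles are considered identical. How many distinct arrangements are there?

A partial list (first 12 by largest part):
18
1, 17
2, 16
3, 15
1, 2, 15
4, 14
1, 3, 14
5, 13
1, 4, 13
2, 3, 13
6, 12
1, 5, 12
…and 34 more, for 46 total.

46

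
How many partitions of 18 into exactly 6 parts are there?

58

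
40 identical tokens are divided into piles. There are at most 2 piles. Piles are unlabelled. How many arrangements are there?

21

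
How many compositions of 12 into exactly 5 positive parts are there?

330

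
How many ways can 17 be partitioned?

Systematic enumeration (by largest part, then next-largest, …) yields 297.

297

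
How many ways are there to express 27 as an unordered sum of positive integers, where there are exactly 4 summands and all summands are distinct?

A full systematic count gives 72.

72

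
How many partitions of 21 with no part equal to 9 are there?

715

Systematic enumeration (by largest part, then next-largest, …) yields 715.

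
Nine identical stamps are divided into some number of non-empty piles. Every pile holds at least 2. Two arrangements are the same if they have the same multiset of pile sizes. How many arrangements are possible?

They are:
9
2,7
3,6
4,5
2,2,5
2,3,4
3,3,3
2,2,2,3

8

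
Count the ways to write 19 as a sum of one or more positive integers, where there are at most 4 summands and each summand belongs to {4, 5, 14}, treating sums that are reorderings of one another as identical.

2

Enumerating:
5,14
4,5,5,5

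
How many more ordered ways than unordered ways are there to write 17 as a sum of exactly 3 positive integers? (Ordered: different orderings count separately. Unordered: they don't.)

Ordered (compositions into 3 parts): C(16,2) = 120.
Partitions of 17 into exactly 3 parts: 24.
Difference: 120 − 24 = 96.

96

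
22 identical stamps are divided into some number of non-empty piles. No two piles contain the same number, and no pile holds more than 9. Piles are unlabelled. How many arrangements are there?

They are:
5,8,9
1,4,8,9
2,3,8,9
6,7,9
1,5,7,9
2,4,7,9
1,2,3,7,9
2,5,6,9
3,4,6,9
1,2,4,6,9
1,3,4,5,9
1,6,7,8
2,5,7,8
3,4,7,8
1,2,4,7,8
3,5,6,8
1,2,5,6,8
1,3,4,6,8
2,3,4,5,8
4,5,6,7
1,3,5,6,7
2,3,4,6,7
1,2,3,4,5,7
That's 23 in total.

23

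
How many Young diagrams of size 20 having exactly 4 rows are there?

A partial list (first 12 by largest part):
17+1+1+1
16+2+1+1
15+3+1+1
15+2+2+1
14+4+1+1
14+3+2+1
14+2+2+2
13+5+1+1
13+4+2+1
13+3+3+1
13+3+2+2
12+6+1+1
…and 52 more, for 64 total.

64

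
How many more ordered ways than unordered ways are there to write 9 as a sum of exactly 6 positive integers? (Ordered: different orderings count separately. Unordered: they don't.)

53

Compositions: C(8,5) = 56.
Partitions of 9 into exactly 6 parts: 3.
Difference: 56 − 3 = 53.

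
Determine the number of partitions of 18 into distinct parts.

A partial list (first 12 by largest part):
18
17 + 1
16 + 2
15 + 3
15 + 2 + 1
14 + 4
14 + 3 + 1
13 + 5
13 + 4 + 1
13 + 3 + 2
12 + 6
12 + 5 + 1
…and 34 more, for 46 total.

46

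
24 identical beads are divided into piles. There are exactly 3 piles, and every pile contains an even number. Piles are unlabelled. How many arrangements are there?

12

The partitions of 24 that satisfy the conditions:
20 + 2 + 2
18 + 4 + 2
16 + 6 + 2
16 + 4 + 4
14 + 8 + 2
14 + 6 + 4
12 + 10 + 2
12 + 8 + 4
12 + 6 + 6
10 + 10 + 4
10 + 8 + 6
8 + 8 + 8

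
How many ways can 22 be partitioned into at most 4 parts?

136

Systematic enumeration (by largest part, then next-largest, …) yields 136.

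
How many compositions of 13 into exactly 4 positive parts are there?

220

By stars and bars with positive parts, the count is C(12,3) = 220.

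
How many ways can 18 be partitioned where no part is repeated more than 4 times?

A full systematic count gives 262.

262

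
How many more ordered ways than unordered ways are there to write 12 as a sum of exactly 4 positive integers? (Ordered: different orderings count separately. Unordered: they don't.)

Compositions: C(11,3) = 165.
Partitions of 12 into exactly 4 parts: 15.
Difference: 165 − 15 = 150.

150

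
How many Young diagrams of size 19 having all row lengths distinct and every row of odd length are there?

The partitions of 19 that satisfy the conditions:
19
1+3+15
1+5+13
1+7+11
3+5+11
3+7+9

6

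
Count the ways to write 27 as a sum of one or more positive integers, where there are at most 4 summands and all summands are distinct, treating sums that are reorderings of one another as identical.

Counting exhaustively, 134 partitions satisfy the conditions.

134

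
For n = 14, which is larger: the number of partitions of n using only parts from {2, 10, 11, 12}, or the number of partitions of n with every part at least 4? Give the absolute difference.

Partitions of 14 using only parts from {2, 10, 11, 12}: 3.
Partitions of 14 with every part at least 4: 7.
|3 − 7| = 4.

4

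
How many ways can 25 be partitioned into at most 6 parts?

612

Counting exhaustively, 612 partitions satisfy the conditions.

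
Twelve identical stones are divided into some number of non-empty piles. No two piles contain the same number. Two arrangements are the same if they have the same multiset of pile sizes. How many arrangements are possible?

The partitions of 12 that satisfy the conditions:
12
11,1
10,2
9,3
9,2,1
8,4
8,3,1
7,5
7,4,1
7,3,2
6,5,1
6,4,2
6,3,2,1
5,4,3
5,4,2,1

15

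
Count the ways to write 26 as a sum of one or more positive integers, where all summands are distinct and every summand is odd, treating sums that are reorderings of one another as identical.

Listing the qualifying partitions of 26:
25+1
23+3
21+5
19+7
17+9
17+5+3+1
15+11
15+7+3+1
13+9+3+1
13+7+5+1
11+9+5+1
11+7+5+3
That's 12 in total.

12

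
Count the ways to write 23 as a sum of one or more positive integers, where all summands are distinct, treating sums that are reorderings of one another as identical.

Direct enumeration gives 104 partitions.

104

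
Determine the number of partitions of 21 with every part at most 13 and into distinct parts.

A partial list (first 12 by largest part):
13+8
13+7+1
13+6+2
13+5+3
13+5+2+1
13+4+3+1
12+9
12+8+1
12+7+2
12+6+3
12+6+2+1
12+5+4
…and 45 more, for 57 total.

57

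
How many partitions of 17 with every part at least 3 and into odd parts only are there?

Enumerating:
17
11,3,3
9,5,3
7,7,3
7,5,5
5,3,3,3,3
Counting gives 6.

6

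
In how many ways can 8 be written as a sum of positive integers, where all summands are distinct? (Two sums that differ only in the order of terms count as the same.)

Enumerating:
8
7, 1
6, 2
5, 3
5, 2, 1
4, 3, 1
That's 6 in total.

6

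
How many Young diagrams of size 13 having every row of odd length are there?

18

Enumerating:
13
1,1,11
1,3,9
1,1,1,1,9
1,5,7
3,3,7
1,1,1,3,7
1,1,1,1,1,1,7
3,5,5
1,1,1,5,5
1,1,3,3,5
1,1,1,1,1,3,5
1,1,1,1,1,1,1,1,5
1,3,3,3,3
1,1,1,1,3,3,3
1,1,1,1,1,1,1,3,3
1,1,1,1,1,1,1,1,1,1,3
1,1,1,1,1,1,1,1,1,1,1,1,1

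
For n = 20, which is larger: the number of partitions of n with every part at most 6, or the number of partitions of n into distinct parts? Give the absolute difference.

Partitions of 20 with every part at most 6: 282.
Partitions of 20 into distinct parts: 64.
|282 − 64| = 218.

218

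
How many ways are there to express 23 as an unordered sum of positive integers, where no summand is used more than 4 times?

There are 769 such partitions.

769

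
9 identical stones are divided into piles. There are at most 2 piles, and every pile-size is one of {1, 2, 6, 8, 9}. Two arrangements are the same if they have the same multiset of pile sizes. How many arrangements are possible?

They are:
9
1,8
Counting gives 2.

2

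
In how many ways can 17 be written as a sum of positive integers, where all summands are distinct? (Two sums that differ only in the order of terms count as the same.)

A partial list (first 12 by largest part):
17
1,16
2,15
3,14
1,2,14
4,13
1,3,13
5,12
1,4,12
2,3,12
6,11
1,5,11
…and 26 more, for 38 total.

38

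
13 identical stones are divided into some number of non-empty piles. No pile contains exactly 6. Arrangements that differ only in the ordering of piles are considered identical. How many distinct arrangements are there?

Counting exhaustively, 86 partitions satisfy the conditions.

86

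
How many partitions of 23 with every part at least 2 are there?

A full systematic count gives 253.

253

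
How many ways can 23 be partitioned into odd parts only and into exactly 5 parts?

They are:
1 + 1 + 1 + 1 + 19
1 + 1 + 1 + 3 + 17
1 + 1 + 1 + 5 + 15
1 + 1 + 3 + 3 + 15
1 + 1 + 1 + 7 + 13
1 + 1 + 3 + 5 + 13
1 + 3 + 3 + 3 + 13
1 + 1 + 1 + 9 + 11
1 + 1 + 3 + 7 + 11
1 + 1 + 5 + 5 + 11
1 + 3 + 3 + 5 + 11
3 + 3 + 3 + 3 + 11
1 + 1 + 3 + 9 + 9
1 + 1 + 5 + 7 + 9
1 + 3 + 3 + 7 + 9
1 + 3 + 5 + 5 + 9
3 + 3 + 3 + 5 + 9
1 + 1 + 7 + 7 + 7
1 + 3 + 5 + 7 + 7
3 + 3 + 3 + 7 + 7
1 + 5 + 5 + 5 + 7
3 + 3 + 5 + 5 + 7
3 + 5 + 5 + 5 + 5
That's 23 in total.

23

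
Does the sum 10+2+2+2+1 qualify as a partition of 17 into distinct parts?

No

The parts sum to 17, and the condition 'all summands are distinct' is violated.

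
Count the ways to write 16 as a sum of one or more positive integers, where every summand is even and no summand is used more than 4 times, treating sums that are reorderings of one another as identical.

They are:
16
14,2
12,4
12,2,2
10,6
10,4,2
10,2,2,2
8,8
8,6,2
8,4,4
8,4,2,2
8,2,2,2,2
6,6,4
6,6,2,2
6,4,4,2
6,4,2,2,2
4,4,4,4
4,4,4,2,2
4,4,2,2,2,2

19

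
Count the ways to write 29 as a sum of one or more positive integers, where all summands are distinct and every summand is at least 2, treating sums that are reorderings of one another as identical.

There are 137 such partitions.

137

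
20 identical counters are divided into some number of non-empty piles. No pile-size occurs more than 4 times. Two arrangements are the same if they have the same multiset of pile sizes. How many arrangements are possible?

Counting exhaustively, 409 partitions satisfy the conditions.

409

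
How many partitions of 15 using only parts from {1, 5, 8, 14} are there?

Listing the qualifying partitions of 15:
1 + 14
1 + 1 + 5 + 8
1 + 1 + 1 + 1 + 1 + 1 + 1 + 8
5 + 5 + 5
1 + 1 + 1 + 1 + 1 + 5 + 5
1 + 1 + 1 + 1 + 1 + 1 + 1 + 1 + 1 + 1 + 5
1 + 1 + 1 + 1 + 1 + 1 + 1 + 1 + 1 + 1 + 1 + 1 + 1 + 1 + 1
That's 7 in total.

7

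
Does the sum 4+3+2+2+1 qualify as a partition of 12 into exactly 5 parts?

Yes

The parts sum to 12, and the condition 'there are exactly 5 summands' holds.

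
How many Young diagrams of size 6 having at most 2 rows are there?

4

They are:
6
5, 1
4, 2
3, 3
That's 4 in total.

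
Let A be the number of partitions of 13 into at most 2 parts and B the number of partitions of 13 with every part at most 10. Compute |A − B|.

90

Partitions of 13 into at most 2 parts: 7.
Partitions of 13 with every part at most 10: 97.
|7 − 97| = 90.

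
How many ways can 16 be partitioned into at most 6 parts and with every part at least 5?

6

They are:
16
11+5
10+6
9+7
8+8
6+5+5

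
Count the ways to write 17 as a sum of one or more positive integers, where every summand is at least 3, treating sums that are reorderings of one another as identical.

The partitions of 17 that satisfy the conditions:
17
3 + 14
4 + 13
5 + 12
6 + 11
3 + 3 + 11
7 + 10
3 + 4 + 10
8 + 9
3 + 5 + 9
4 + 4 + 9
3 + 6 + 8
4 + 5 + 8
3 + 3 + 3 + 8
3 + 7 + 7
4 + 6 + 7
5 + 5 + 7
3 + 3 + 4 + 7
5 + 6 + 6
3 + 3 + 5 + 6
3 + 4 + 4 + 6
3 + 4 + 5 + 5
4 + 4 + 4 + 5
3 + 3 + 3 + 3 + 5
3 + 3 + 3 + 4 + 4
That's 25 in total.

25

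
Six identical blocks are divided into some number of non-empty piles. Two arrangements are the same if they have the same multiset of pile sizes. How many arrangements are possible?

The partitions of 6 that satisfy the conditions:
6
5, 1
4, 2
4, 1, 1
3, 3
3, 2, 1
3, 1, 1, 1
2, 2, 2
2, 2, 1, 1
2, 1, 1, 1, 1
1, 1, 1, 1, 1, 1
Counting gives 11.

11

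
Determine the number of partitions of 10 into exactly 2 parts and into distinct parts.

4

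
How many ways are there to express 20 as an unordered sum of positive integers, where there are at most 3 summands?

There are too many to list fully; the first 12 (by largest part) are:
20
1 + 19
2 + 18
1 + 1 + 18
3 + 17
1 + 2 + 17
4 + 16
1 + 3 + 16
2 + 2 + 16
5 + 15
1 + 4 + 15
2 + 3 + 15
…and 32 more, for 44 total.

44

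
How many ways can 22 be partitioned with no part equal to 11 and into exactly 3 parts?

35

There are too many to list fully; the first 12 (by largest part) are:
20,1,1
19,2,1
18,3,1
18,2,2
17,4,1
17,3,2
16,5,1
16,4,2
16,3,3
15,6,1
15,5,2
15,4,3
…and 23 more, for 35 total.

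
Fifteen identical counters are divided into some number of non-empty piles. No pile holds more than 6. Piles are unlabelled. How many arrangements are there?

110

Direct enumeration gives 110 partitions.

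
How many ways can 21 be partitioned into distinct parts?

Counting exhaustively, 76 partitions satisfy the conditions.

76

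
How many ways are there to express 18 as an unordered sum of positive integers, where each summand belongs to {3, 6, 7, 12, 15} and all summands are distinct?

The partitions of 18 that satisfy the conditions:
15,3
12,6

2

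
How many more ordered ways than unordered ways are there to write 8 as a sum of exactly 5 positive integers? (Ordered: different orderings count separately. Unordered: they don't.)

Ordered (compositions into 5 parts): C(7,4) = 35.
Unordered (partitions into 5 parts): 3.
Difference: 35 − 3 = 32.

32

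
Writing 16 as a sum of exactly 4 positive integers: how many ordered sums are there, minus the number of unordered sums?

Ordered (compositions into 4 parts): C(15,3) = 455.
Unordered (partitions into 4 parts): 34.
Difference: 455 − 34 = 421.

421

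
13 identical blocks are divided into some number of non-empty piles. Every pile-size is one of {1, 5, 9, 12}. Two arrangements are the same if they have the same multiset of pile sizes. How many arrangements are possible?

5

They are:
12 + 1
9 + 1 + 1 + 1 + 1
5 + 5 + 1 + 1 + 1
5 + 1 + 1 + 1 + 1 + 1 + 1 + 1 + 1
1 + 1 + 1 + 1 + 1 + 1 + 1 + 1 + 1 + 1 + 1 + 1 + 1
Counting gives 5.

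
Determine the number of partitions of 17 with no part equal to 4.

196

A full systematic count gives 196.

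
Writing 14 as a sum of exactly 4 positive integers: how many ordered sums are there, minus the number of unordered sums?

Compositions: C(13,3) = 286.
Unordered (partitions into 4 parts): 23.
Difference: 286 − 23 = 263.

263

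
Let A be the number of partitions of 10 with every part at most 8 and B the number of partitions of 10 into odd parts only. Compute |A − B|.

30

Partitions of 10 with every part at most 8: 40.
Partitions of 10 into odd parts only: 10.
|40 − 10| = 30.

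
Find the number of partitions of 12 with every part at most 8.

A partial list (first 12 by largest part):
8,4
8,3,1
8,2,2
8,2,1,1
8,1,1,1,1
7,5
7,4,1
7,3,2
7,3,1,1
7,2,2,1
7,2,1,1,1
7,1,1,1,1,1
…and 58 more, for 70 total.

70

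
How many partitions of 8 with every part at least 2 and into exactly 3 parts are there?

Listing the qualifying partitions of 8:
4,2,2
3,3,2
That's 2 in total.

2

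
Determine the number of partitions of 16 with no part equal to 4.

154

Counting exhaustively, 154 partitions satisfy the conditions.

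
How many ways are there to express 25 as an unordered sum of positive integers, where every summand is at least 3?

130

Enumerating by decreasing first part gives 130 partitions in all.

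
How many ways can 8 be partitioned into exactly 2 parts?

4

The partitions of 8 that satisfy the conditions:
7 + 1
6 + 2
5 + 3
4 + 4
Counting gives 4.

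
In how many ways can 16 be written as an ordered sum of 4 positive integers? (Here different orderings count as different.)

455

By stars and bars with positive parts, the count is C(15,3) = 455.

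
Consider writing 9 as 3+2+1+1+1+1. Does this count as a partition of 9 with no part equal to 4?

Yes

The parts sum to 9, and the condition 'no summand equals 4' holds.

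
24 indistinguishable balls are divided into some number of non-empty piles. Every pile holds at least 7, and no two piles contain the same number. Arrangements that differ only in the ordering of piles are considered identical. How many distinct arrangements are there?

The partitions of 24 that satisfy the conditions:
24
17+7
16+8
15+9
14+10
13+11
9+8+7

7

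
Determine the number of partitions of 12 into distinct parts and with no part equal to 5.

11

Listing the qualifying partitions of 12:
12
11, 1
10, 2
9, 3
9, 2, 1
8, 4
8, 3, 1
7, 4, 1
7, 3, 2
6, 4, 2
6, 3, 2, 1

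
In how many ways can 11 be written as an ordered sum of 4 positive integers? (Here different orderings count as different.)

By stars and bars with positive parts, the count is C(10,3) = 120.

120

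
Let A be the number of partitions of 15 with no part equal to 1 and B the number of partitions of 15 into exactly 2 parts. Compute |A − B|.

Partitions of 15 with no part equal to 1: 41.
Partitions of 15 into exactly 2 parts: 7.
|41 − 7| = 34.

34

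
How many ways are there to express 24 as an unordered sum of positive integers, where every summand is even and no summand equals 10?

62

There are too many to list fully; the first 12 (by largest part) are:
24
2,22
4,20
2,2,20
6,18
2,4,18
2,2,2,18
8,16
2,6,16
4,4,16
2,2,4,16
2,2,2,2,16
…and 50 more, for 62 total.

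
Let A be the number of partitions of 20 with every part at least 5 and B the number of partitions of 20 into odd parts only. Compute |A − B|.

51

Partitions of 20 with every part at least 5: 13.
Partitions of 20 into odd parts only: 64.
|13 − 64| = 51.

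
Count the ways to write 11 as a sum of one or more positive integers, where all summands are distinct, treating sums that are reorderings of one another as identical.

The partitions of 11 that satisfy the conditions:
11
1+10
2+9
3+8
1+2+8
4+7
1+3+7
5+6
1+4+6
2+3+6
2+4+5
1+2+3+5

12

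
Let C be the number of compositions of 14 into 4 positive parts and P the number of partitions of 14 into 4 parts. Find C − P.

Compositions: C(13,3) = 286.
Partitions of 14 into exactly 4 parts: 23.
Difference: 286 − 23 = 263.

263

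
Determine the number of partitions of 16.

Systematic enumeration (by largest part, then next-largest, …) yields 231.

231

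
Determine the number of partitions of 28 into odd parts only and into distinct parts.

16

The partitions of 28 that satisfy the conditions:
1 + 27
3 + 25
5 + 23
7 + 21
9 + 19
1 + 3 + 5 + 19
11 + 17
1 + 3 + 7 + 17
13 + 15
1 + 3 + 9 + 15
1 + 5 + 7 + 15
1 + 3 + 11 + 13
1 + 5 + 9 + 13
3 + 5 + 7 + 13
1 + 7 + 9 + 11
3 + 5 + 9 + 11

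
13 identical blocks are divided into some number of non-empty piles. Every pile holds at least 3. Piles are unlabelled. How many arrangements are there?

10

Enumerating:
13
10, 3
9, 4
8, 5
7, 6
7, 3, 3
6, 4, 3
5, 5, 3
5, 4, 4
4, 3, 3, 3
Counting gives 10.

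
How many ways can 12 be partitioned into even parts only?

They are:
12
2, 10
4, 8
2, 2, 8
6, 6
2, 4, 6
2, 2, 2, 6
4, 4, 4
2, 2, 4, 4
2, 2, 2, 2, 4
2, 2, 2, 2, 2, 2
That's 11 in total.

11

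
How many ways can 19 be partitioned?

490

A full systematic count gives 490.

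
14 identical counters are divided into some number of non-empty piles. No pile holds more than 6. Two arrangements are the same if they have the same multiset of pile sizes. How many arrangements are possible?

90

Direct enumeration gives 90 partitions.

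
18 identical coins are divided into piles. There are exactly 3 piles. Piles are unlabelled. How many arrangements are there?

27

There are too many to list fully; the first 12 (by largest part) are:
16+1+1
15+2+1
14+3+1
14+2+2
13+4+1
13+3+2
12+5+1
12+4+2
12+3+3
11+6+1
11+5+2
11+4+3
…and 15 more, for 27 total.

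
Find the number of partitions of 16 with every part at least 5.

6

Enumerating:
16
11 + 5
10 + 6
9 + 7
8 + 8
6 + 5 + 5
Counting gives 6.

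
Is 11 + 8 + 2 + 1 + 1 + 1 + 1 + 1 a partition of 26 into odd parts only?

No

The parts sum to 26, and the condition 'every summand is odd' is violated.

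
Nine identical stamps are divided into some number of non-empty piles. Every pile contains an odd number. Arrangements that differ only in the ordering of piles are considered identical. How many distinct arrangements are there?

They are:
9
7+1+1
5+3+1
5+1+1+1+1
3+3+3
3+3+1+1+1
3+1+1+1+1+1+1
1+1+1+1+1+1+1+1+1
Counting gives 8.

8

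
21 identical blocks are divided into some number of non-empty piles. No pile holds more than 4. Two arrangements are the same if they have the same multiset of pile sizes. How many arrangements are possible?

Systematic enumeration (by largest part, then next-largest, …) yields 120.

120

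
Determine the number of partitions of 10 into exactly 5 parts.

They are:
6 + 1 + 1 + 1 + 1
5 + 2 + 1 + 1 + 1
4 + 3 + 1 + 1 + 1
4 + 2 + 2 + 1 + 1
3 + 3 + 2 + 1 + 1
3 + 2 + 2 + 2 + 1
2 + 2 + 2 + 2 + 2

7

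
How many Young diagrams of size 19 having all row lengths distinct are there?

54

There are too many to list fully; the first 12 (by largest part) are:
19
18 + 1
17 + 2
16 + 3
16 + 2 + 1
15 + 4
15 + 3 + 1
14 + 5
14 + 4 + 1
14 + 3 + 2
13 + 6
13 + 5 + 1
…and 42 more, for 54 total.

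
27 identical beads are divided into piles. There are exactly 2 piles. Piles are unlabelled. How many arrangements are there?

13

Listing the qualifying partitions of 27:
26+1
25+2
24+3
23+4
22+5
21+6
20+7
19+8
18+9
17+10
16+11
15+12
14+13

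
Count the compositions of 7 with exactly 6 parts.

6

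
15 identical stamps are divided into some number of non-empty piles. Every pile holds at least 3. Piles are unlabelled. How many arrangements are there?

The partitions of 15 that satisfy the conditions:
15
12, 3
11, 4
10, 5
9, 6
9, 3, 3
8, 7
8, 4, 3
7, 5, 3
7, 4, 4
6, 6, 3
6, 5, 4
6, 3, 3, 3
5, 5, 5
5, 4, 3, 3
4, 4, 4, 3
3, 3, 3, 3, 3
That's 17 in total.

17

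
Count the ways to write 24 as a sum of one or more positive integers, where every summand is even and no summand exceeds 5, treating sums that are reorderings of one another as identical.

7

The partitions of 24 that satisfy the conditions:
4 + 4 + 4 + 4 + 4 + 4
4 + 4 + 4 + 4 + 4 + 2 + 2
4 + 4 + 4 + 4 + 2 + 2 + 2 + 2
4 + 4 + 4 + 2 + 2 + 2 + 2 + 2 + 2
4 + 4 + 2 + 2 + 2 + 2 + 2 + 2 + 2 + 2
4 + 2 + 2 + 2 + 2 + 2 + 2 + 2 + 2 + 2 + 2
2 + 2 + 2 + 2 + 2 + 2 + 2 + 2 + 2 + 2 + 2 + 2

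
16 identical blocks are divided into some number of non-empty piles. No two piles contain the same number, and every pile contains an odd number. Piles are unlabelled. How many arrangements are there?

5

They are:
15, 1
13, 3
11, 5
9, 7
7, 5, 3, 1
That's 5 in total.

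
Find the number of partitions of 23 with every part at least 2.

Enumerating by decreasing first part gives 253 partitions in all.

253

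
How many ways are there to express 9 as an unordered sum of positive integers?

There are too many to list fully; the first 12 (by largest part) are:
9
8 + 1
7 + 2
7 + 1 + 1
6 + 3
6 + 2 + 1
6 + 1 + 1 + 1
5 + 4
5 + 3 + 1
5 + 2 + 2
5 + 2 + 1 + 1
5 + 1 + 1 + 1 + 1
…and 18 more, for 30 total.

30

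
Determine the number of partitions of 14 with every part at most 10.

128

Enumerating by decreasing first part gives 128 partitions in all.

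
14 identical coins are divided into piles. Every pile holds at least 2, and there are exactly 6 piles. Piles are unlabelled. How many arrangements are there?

They are:
4, 2, 2, 2, 2, 2
3, 3, 2, 2, 2, 2

2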